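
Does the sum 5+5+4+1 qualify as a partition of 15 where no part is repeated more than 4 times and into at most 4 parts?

The parts sum to 15, and the condition 'no summand is used more than 4 times' holds; the condition 'there are at most 4 summands' holds.

Yes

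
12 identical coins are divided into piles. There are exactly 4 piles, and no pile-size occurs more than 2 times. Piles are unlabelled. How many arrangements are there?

12

Listing the qualifying partitions of 12:
8,2,1,1
7,3,1,1
7,2,2,1
6,4,1,1
6,3,2,1
5,5,1,1
5,4,2,1
5,3,3,1
5,3,2,2
4,4,3,1
4,4,2,2
4,3,3,2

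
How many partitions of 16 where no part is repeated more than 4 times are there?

164

Direct enumeration gives 164 partitions.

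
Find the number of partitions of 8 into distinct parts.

6

The partitions of 8 that satisfy the conditions:
8
7,1
6,2
5,3
5,2,1
4,3,1
That's 6 in total.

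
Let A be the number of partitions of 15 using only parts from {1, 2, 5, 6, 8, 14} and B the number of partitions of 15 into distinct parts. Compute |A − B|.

9

Partitions of 15 using only parts from {1, 2, 5, 6, 8, 14}: 36.
Partitions of 15 into distinct parts: 27.
|36 − 27| = 9.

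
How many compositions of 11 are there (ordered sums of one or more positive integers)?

1024

The number of compositions of n is 2^(n−1); here 2^10 = 1024.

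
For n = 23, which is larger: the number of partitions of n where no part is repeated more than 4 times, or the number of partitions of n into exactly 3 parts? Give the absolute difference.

725

Partitions of 23 where no part is repeated more than 4 times: 769.
Partitions of 23 into exactly 3 parts: 44.
|769 − 44| = 725.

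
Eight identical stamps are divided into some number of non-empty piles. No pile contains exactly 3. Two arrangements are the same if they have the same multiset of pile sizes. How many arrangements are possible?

15

They are:
8
7+1
6+2
6+1+1
5+2+1
5+1+1+1
4+4
4+2+2
4+2+1+1
4+1+1+1+1
2+2+2+2
2+2+2+1+1
2+2+1+1+1+1
2+1+1+1+1+1+1
1+1+1+1+1+1+1+1
That's 15 in total.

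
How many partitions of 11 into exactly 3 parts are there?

The partitions of 11 that satisfy the conditions:
9+1+1
8+2+1
7+3+1
7+2+2
6+4+1
6+3+2
5+5+1
5+4+2
5+3+3
4+4+3

10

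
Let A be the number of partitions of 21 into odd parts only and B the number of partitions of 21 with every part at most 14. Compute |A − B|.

686

Partitions of 21 into odd parts only: 76.
Partitions of 21 with every part at most 14: 762.
|76 − 762| = 686.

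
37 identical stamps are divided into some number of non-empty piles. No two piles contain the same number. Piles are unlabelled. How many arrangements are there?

760

Counting exhaustively, 760 partitions satisfy the conditions.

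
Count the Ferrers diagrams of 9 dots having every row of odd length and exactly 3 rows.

The partitions of 9 that satisfy the conditions:
1 + 1 + 7
1 + 3 + 5
3 + 3 + 3
Counting gives 3.

3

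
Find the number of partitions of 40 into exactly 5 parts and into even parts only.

84

Systematic enumeration (by largest part, then next-largest, …) yields 84.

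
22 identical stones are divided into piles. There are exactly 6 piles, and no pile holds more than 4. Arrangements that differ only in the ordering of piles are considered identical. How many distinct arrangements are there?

2

Enumerating:
4 + 4 + 4 + 4 + 4 + 2
4 + 4 + 4 + 4 + 3 + 3
That's 2 in total.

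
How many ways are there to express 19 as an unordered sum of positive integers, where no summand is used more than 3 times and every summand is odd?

Enumerating:
19
17, 1, 1
15, 3, 1
13, 5, 1
13, 3, 3
13, 3, 1, 1, 1
11, 7, 1
11, 5, 3
11, 5, 1, 1, 1
11, 3, 3, 1, 1
9, 9, 1
9, 7, 3
9, 7, 1, 1, 1
9, 5, 5
9, 5, 3, 1, 1
9, 3, 3, 3, 1
7, 7, 5
7, 7, 3, 1, 1
7, 5, 5, 1, 1
7, 5, 3, 3, 1
7, 3, 3, 3, 1, 1, 1
5, 5, 5, 3, 1
5, 5, 3, 3, 3
5, 5, 3, 3, 1, 1, 1

24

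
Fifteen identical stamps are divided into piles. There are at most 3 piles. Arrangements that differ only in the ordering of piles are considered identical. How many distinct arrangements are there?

27

There are too many to list fully; the first 12 (by largest part) are:
15
14+1
13+2
13+1+1
12+3
12+2+1
11+4
11+3+1
11+2+2
10+5
10+4+1
10+3+2
…and 15 more, for 27 total.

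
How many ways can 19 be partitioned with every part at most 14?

478

There are 478 such partitions.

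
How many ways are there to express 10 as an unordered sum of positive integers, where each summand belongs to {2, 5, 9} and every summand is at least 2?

Listing the qualifying partitions of 10:
5+5
2+2+2+2+2
That's 2 in total.

2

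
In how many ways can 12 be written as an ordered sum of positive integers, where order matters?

The number of compositions of n is 2^(n−1); here 2^11 = 2048.

2048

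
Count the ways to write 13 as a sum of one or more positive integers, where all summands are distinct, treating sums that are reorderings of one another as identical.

18

The partitions of 13 that satisfy the conditions:
13
12, 1
11, 2
10, 3
10, 2, 1
9, 4
9, 3, 1
8, 5
8, 4, 1
8, 3, 2
7, 6
7, 5, 1
7, 4, 2
7, 3, 2, 1
6, 5, 2
6, 4, 3
6, 4, 2, 1
5, 4, 3, 1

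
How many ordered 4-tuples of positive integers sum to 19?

A composition of 19 into 4 positive parts is chosen by placing 3 dividers among the 18 gaps between 19 units: C(18,3) = 816.

816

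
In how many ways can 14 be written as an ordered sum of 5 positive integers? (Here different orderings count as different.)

By stars and bars with positive parts, the count is C(13,4) = 715.

715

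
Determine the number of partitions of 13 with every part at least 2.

24

They are:
13
11, 2
10, 3
9, 4
9, 2, 2
8, 5
8, 3, 2
7, 6
7, 4, 2
7, 3, 3
7, 2, 2, 2
6, 5, 2
6, 4, 3
6, 3, 2, 2
5, 5, 3
5, 4, 4
5, 4, 2, 2
5, 3, 3, 2
5, 2, 2, 2, 2
4, 4, 3, 2
4, 3, 3, 3
4, 3, 2, 2, 2
3, 3, 3, 2, 2
3, 2, 2, 2, 2, 2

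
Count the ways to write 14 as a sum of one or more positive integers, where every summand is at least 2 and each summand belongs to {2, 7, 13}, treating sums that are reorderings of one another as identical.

They are:
7+7
2+2+2+2+2+2+2

2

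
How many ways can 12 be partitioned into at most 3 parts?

The partitions of 12 that satisfy the conditions:
12
11,1
10,2
10,1,1
9,3
9,2,1
8,4
8,3,1
8,2,2
7,5
7,4,1
7,3,2
6,6
6,5,1
6,4,2
6,3,3
5,5,2
5,4,3
4,4,4

19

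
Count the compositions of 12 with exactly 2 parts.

11

Equivalently, choose which 1 of the 11 gaps become plus signs: C(11,1) = 11.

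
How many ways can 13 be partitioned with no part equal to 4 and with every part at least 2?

16

They are:
13
11,2
10,3
9,2,2
8,5
8,3,2
7,6
7,3,3
7,2,2,2
6,5,2
6,3,2,2
5,5,3
5,3,3,2
5,2,2,2,2
3,3,3,2,2
3,2,2,2,2,2
Counting gives 16.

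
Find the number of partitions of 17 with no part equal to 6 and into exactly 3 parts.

19

They are:
15 + 1 + 1
14 + 2 + 1
13 + 3 + 1
13 + 2 + 2
12 + 4 + 1
12 + 3 + 2
11 + 5 + 1
11 + 4 + 2
11 + 3 + 3
10 + 5 + 2
10 + 4 + 3
9 + 7 + 1
9 + 5 + 3
9 + 4 + 4
8 + 8 + 1
8 + 7 + 2
8 + 5 + 4
7 + 7 + 3
7 + 5 + 5
That's 19 in total.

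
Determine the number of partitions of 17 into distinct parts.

A partial list (first 12 by largest part):
17
16,1
15,2
14,3
14,2,1
13,4
13,3,1
12,5
12,4,1
12,3,2
11,6
11,5,1
…and 26 more, for 38 total.

38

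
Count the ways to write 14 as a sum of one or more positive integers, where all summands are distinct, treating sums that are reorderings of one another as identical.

22

They are:
14
13,1
12,2
11,3
11,2,1
10,4
10,3,1
9,5
9,4,1
9,3,2
8,6
8,5,1
8,4,2
8,3,2,1
7,6,1
7,5,2
7,4,3
7,4,2,1
6,5,3
6,5,2,1
6,4,3,1
5,4,3,2
Counting gives 22.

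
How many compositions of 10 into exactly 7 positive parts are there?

Equivalently, choose which 6 of the 9 gaps become plus signs: C(9,6) = 84.

84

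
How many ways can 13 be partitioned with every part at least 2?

They are:
13
2 + 11
3 + 10
4 + 9
2 + 2 + 9
5 + 8
2 + 3 + 8
6 + 7
2 + 4 + 7
3 + 3 + 7
2 + 2 + 2 + 7
2 + 5 + 6
3 + 4 + 6
2 + 2 + 3 + 6
3 + 5 + 5
4 + 4 + 5
2 + 2 + 4 + 5
2 + 3 + 3 + 5
2 + 2 + 2 + 2 + 5
2 + 3 + 4 + 4
3 + 3 + 3 + 4
2 + 2 + 2 + 3 + 4
2 + 2 + 3 + 3 + 3
2 + 2 + 2 + 2 + 2 + 3

24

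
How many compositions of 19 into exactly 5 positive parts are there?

By stars and bars with positive parts, the count is C(18,4) = 3060.

3060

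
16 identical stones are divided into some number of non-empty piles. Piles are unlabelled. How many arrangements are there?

231

Enumerating by decreasing first part gives 231 partitions in all.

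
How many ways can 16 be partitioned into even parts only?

22

The partitions of 16 that satisfy the conditions:
16
14,2
12,4
12,2,2
10,6
10,4,2
10,2,2,2
8,8
8,6,2
8,4,4
8,4,2,2
8,2,2,2,2
6,6,4
6,6,2,2
6,4,4,2
6,4,2,2,2
6,2,2,2,2,2
4,4,4,4
4,4,4,2,2
4,4,2,2,2,2
4,2,2,2,2,2,2
2,2,2,2,2,2,2,2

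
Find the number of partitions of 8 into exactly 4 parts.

5

Enumerating:
1,1,1,5
1,1,2,4
1,1,3,3
1,2,2,3
2,2,2,2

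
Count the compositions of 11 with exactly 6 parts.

By stars and bars with positive parts, the count is C(10,5) = 252.

252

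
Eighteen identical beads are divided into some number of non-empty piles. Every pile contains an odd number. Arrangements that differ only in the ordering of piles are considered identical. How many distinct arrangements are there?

46

There are too many to list fully; the first 12 (by largest part) are:
17 + 1
15 + 3
15 + 1 + 1 + 1
13 + 5
13 + 3 + 1 + 1
13 + 1 + 1 + 1 + 1 + 1
11 + 7
11 + 5 + 1 + 1
11 + 3 + 3 + 1
11 + 3 + 1 + 1 + 1 + 1
11 + 1 + 1 + 1 + 1 + 1 + 1 + 1
9 + 9
…and 34 more, for 46 total.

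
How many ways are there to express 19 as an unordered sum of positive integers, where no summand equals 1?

Enumerating by decreasing first part gives 105 partitions in all.

105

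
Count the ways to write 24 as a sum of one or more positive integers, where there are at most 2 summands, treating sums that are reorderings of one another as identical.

13

Listing the qualifying partitions of 24:
24
23+1
22+2
21+3
20+4
19+5
18+6
17+7
16+8
15+9
14+10
13+11
12+12
That's 13 in total.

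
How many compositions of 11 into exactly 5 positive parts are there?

210

Place 4 bars in the 10 internal gaps of a row of 11 dots: C(10,4) = 210.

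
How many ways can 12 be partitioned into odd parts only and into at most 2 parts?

3

Enumerating:
11 + 1
9 + 3
7 + 5
That's 3 in total.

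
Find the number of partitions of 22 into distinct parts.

A full systematic count gives 89.

89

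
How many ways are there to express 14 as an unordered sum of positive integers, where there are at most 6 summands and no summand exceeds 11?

86

Systematic enumeration (by largest part, then next-largest, …) yields 86.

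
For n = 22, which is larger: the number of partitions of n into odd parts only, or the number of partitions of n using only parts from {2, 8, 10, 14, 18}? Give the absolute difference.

80

Partitions of 22 into odd parts only: 89.
Partitions of 22 using only parts from {2, 8, 10, 14, 18}: 9.
|89 − 9| = 80.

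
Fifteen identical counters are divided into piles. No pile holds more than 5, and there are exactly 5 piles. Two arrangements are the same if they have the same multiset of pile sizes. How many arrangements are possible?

12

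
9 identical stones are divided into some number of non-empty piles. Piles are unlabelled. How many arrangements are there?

30

A partial list (first 12 by largest part):
9
8,1
7,2
7,1,1
6,3
6,2,1
6,1,1,1
5,4
5,3,1
5,2,2
5,2,1,1
5,1,1,1,1
…and 18 more, for 30 total.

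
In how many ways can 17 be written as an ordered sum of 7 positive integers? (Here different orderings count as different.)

8008

Place 6 bars in the 16 internal gaps of a row of 17 dots: C(16,6) = 8008.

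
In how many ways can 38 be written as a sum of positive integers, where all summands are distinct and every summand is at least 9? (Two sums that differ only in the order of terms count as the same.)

21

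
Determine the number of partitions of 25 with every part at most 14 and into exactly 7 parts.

Enumerating by decreasing first part gives 236 partitions in all.

236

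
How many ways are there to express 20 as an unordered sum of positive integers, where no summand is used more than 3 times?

320

Systematic enumeration (by largest part, then next-largest, …) yields 320.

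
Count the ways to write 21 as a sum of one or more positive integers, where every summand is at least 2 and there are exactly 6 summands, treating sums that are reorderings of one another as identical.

26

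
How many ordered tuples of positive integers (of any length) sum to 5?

The number of compositions of n is 2^(n−1); here 2^4 = 16.

16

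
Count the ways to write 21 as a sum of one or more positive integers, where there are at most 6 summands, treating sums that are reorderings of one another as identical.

331

Systematic enumeration (by largest part, then next-largest, …) yields 331.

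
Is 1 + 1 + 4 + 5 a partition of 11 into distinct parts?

The parts sum to 11, and the condition 'all summands are distinct' is violated.

No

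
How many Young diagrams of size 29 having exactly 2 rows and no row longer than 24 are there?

10

They are:
24,5
23,6
22,7
21,8
20,9
19,10
18,11
17,12
16,13
15,14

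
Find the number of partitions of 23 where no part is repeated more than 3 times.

592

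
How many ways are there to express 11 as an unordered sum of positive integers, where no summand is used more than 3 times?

38

A partial list (first 12 by largest part):
11
1 + 10
2 + 9
1 + 1 + 9
3 + 8
1 + 2 + 8
1 + 1 + 1 + 8
4 + 7
1 + 3 + 7
2 + 2 + 7
1 + 1 + 2 + 7
5 + 6
…and 26 more, for 38 total.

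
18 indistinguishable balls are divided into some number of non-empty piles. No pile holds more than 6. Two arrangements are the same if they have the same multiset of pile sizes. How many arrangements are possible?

A full systematic count gives 199.

199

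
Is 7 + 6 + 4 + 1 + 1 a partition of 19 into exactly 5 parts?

The parts sum to 19, and the condition 'there are exactly 5 summands' holds.

Yes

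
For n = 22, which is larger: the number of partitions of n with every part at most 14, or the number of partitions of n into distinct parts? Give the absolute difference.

868

Partitions of 22 with every part at most 14: 957.
Partitions of 22 into distinct parts: 89.
|957 − 89| = 868.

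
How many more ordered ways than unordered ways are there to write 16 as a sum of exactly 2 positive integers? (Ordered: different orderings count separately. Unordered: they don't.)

Compositions: C(15,1) = 15.
Partitions of 16 into exactly 2 parts: 8.
Difference: 15 − 8 = 7.

7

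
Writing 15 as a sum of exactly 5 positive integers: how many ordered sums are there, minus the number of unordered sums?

Compositions: C(14,4) = 1001.
Unordered (partitions into 5 parts): 30.
Difference: 1001 − 30 = 971.

971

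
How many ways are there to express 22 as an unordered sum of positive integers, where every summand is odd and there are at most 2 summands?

They are:
21+1
19+3
17+5
15+7
13+9
11+11
Counting gives 6.

6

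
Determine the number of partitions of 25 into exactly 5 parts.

192

Enumerating by decreasing first part gives 192 partitions in all.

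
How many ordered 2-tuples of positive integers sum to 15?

14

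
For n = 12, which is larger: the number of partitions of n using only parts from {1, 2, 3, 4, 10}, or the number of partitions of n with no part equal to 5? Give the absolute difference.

26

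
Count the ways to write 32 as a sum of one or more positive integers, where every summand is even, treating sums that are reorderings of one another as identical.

A full systematic count gives 231.

231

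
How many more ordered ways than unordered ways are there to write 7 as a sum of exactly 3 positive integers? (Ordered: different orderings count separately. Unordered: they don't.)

11

Compositions: C(6,2) = 15.
Partitions of 7 into exactly 3 parts: 4.
Difference: 15 − 4 = 11.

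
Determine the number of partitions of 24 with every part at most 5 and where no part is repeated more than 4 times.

99

Counting exhaustively, 99 partitions satisfy the conditions.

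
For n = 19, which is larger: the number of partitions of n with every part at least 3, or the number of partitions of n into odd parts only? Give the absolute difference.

Partitions of 19 with every part at least 3: 39.
Partitions of 19 into odd parts only: 54.
|39 − 54| = 15.

15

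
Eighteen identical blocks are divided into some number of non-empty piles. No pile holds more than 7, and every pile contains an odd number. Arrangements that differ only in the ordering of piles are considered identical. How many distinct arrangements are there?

27

A partial list (first 12 by largest part):
7,7,3,1
7,7,1,1,1,1
7,5,5,1
7,5,3,3
7,5,3,1,1,1
7,5,1,1,1,1,1,1
7,3,3,3,1,1
7,3,3,1,1,1,1,1
7,3,1,1,1,1,1,1,1,1
7,1,1,1,1,1,1,1,1,1,1,1
5,5,5,3
5,5,5,1,1,1
…and 15 more, for 27 total.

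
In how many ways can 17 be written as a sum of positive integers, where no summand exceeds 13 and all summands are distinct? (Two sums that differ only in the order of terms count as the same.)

33

A partial list (first 12 by largest part):
13, 4
13, 3, 1
12, 5
12, 4, 1
12, 3, 2
11, 6
11, 5, 1
11, 4, 2
11, 3, 2, 1
10, 7
10, 6, 1
10, 5, 2
…and 21 more, for 33 total.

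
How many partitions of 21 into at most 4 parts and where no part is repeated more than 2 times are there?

Direct enumeration gives 113 partitions.

113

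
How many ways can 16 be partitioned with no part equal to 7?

A full systematic count gives 201.

201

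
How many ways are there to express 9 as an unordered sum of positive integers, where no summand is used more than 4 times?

The partitions of 9 that satisfy the conditions:
9
8, 1
7, 2
7, 1, 1
6, 3
6, 2, 1
6, 1, 1, 1
5, 4
5, 3, 1
5, 2, 2
5, 2, 1, 1
5, 1, 1, 1, 1
4, 4, 1
4, 3, 2
4, 3, 1, 1
4, 2, 2, 1
4, 2, 1, 1, 1
3, 3, 3
3, 3, 2, 1
3, 3, 1, 1, 1
3, 2, 2, 2
3, 2, 2, 1, 1
3, 2, 1, 1, 1, 1
2, 2, 2, 2, 1
2, 2, 2, 1, 1, 1

25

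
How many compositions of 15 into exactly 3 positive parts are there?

91

By stars and bars with positive parts, the count is C(14,2) = 91.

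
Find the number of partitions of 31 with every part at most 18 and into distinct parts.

Direct enumeration gives 270 partitions.

270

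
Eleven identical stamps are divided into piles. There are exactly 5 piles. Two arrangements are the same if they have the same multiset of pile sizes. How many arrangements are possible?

10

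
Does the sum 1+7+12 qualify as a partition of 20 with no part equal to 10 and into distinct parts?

The parts sum to 20, and the condition 'no summand equals 10' holds; the condition 'all summands are distinct' holds.

Yes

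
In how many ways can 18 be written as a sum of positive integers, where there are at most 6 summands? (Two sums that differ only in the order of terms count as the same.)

199

Enumerating by decreasing first part gives 199 partitions in all.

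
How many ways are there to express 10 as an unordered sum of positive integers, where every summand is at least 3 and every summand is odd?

Listing the qualifying partitions of 10:
7+3
5+5

2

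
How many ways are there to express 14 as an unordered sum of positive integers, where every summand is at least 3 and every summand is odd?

Enumerating:
3,11
5,9
7,7
3,3,3,5
That's 4 in total.

4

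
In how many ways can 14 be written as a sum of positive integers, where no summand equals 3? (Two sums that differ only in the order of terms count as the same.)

79

A full systematic count gives 79.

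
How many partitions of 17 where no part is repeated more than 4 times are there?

There are 205 such partitions.

205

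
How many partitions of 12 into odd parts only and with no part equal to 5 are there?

10

The partitions of 12 that satisfy the conditions:
11+1
9+3
9+1+1+1
7+3+1+1
7+1+1+1+1+1
3+3+3+3
3+3+3+1+1+1
3+3+1+1+1+1+1+1
3+1+1+1+1+1+1+1+1+1
1+1+1+1+1+1+1+1+1+1+1+1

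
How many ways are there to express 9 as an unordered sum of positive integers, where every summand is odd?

Listing the qualifying partitions of 9:
9
1, 1, 7
1, 3, 5
1, 1, 1, 1, 5
3, 3, 3
1, 1, 1, 3, 3
1, 1, 1, 1, 1, 1, 3
1, 1, 1, 1, 1, 1, 1, 1, 1

8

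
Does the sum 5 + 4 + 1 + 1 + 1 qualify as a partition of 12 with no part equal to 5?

The parts sum to 12, and the condition 'no summand equals 5' is violated.

No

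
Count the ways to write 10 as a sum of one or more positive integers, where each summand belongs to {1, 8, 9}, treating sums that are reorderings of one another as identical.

3

The partitions of 10 that satisfy the conditions:
1, 9
1, 1, 8
1, 1, 1, 1, 1, 1, 1, 1, 1, 1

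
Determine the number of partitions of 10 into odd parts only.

Enumerating:
9 + 1
7 + 3
7 + 1 + 1 + 1
5 + 5
5 + 3 + 1 + 1
5 + 1 + 1 + 1 + 1 + 1
3 + 3 + 3 + 1
3 + 3 + 1 + 1 + 1 + 1
3 + 1 + 1 + 1 + 1 + 1 + 1 + 1
1 + 1 + 1 + 1 + 1 + 1 + 1 + 1 + 1 + 1

10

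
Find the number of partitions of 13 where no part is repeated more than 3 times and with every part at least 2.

22

They are:
13
11, 2
10, 3
9, 4
9, 2, 2
8, 5
8, 3, 2
7, 6
7, 4, 2
7, 3, 3
7, 2, 2, 2
6, 5, 2
6, 4, 3
6, 3, 2, 2
5, 5, 3
5, 4, 4
5, 4, 2, 2
5, 3, 3, 2
4, 4, 3, 2
4, 3, 3, 3
4, 3, 2, 2, 2
3, 3, 3, 2, 2
Counting gives 22.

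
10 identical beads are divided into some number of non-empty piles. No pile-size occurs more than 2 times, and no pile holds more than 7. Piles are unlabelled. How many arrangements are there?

Enumerating:
3,7
1,2,7
4,6
1,3,6
2,2,6
1,1,2,6
5,5
1,4,5
2,3,5
1,1,3,5
1,2,2,5
2,4,4
1,1,4,4
3,3,4
1,2,3,4
1,1,2,2,4
2,2,3,3
1,1,2,3,3
Counting gives 18.

18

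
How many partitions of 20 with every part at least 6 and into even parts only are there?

They are:
20
6,14
8,12
10,10
6,6,8
That's 5 in total.

5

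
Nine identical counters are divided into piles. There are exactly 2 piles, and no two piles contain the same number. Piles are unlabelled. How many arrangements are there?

4

Listing the qualifying partitions of 9:
8, 1
7, 2
6, 3
5, 4
That's 4 in total.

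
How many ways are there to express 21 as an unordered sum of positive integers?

Enumerating by decreasing first part gives 792 partitions in all.

792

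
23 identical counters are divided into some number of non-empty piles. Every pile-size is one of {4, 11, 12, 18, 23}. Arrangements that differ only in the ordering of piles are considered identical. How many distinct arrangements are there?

3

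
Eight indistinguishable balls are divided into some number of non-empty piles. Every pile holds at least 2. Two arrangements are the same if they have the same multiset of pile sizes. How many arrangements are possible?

7

The partitions of 8 that satisfy the conditions:
8
6 + 2
5 + 3
4 + 4
4 + 2 + 2
3 + 3 + 2
2 + 2 + 2 + 2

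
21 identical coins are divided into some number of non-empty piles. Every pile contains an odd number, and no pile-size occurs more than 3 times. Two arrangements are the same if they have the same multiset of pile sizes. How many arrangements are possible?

32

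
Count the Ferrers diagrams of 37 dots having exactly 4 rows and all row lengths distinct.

225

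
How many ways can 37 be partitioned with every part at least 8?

39

There are too many to list fully; the first 12 (by largest part) are:
37
29,8
28,9
27,10
26,11
25,12
24,13
23,14
22,15
21,16
21,8,8
20,17
…and 27 more, for 39 total.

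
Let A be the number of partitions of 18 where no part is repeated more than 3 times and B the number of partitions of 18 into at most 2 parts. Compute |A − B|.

Partitions of 18 where no part is repeated more than 3 times: 208.
Partitions of 18 into at most 2 parts: 10.
|208 − 10| = 198.

198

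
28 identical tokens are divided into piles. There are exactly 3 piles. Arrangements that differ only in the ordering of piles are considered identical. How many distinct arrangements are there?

65

A partial list (first 12 by largest part):
26 + 1 + 1
25 + 2 + 1
24 + 3 + 1
24 + 2 + 2
23 + 4 + 1
23 + 3 + 2
22 + 5 + 1
22 + 4 + 2
22 + 3 + 3
21 + 6 + 1
21 + 5 + 2
21 + 4 + 3
…and 53 more, for 65 total.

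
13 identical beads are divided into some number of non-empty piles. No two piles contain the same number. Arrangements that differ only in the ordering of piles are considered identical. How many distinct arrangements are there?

18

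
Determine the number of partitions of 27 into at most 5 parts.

480

Systematic enumeration (by largest part, then next-largest, …) yields 480.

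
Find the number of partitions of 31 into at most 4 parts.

There are 321 such partitions.

321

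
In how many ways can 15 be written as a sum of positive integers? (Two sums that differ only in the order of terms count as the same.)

Systematic enumeration (by largest part, then next-largest, …) yields 176.

176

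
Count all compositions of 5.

The number of compositions of n is 2^(n−1); here 2^4 = 16.

16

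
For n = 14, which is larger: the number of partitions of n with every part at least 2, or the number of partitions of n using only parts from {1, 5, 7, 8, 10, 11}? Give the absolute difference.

Partitions of 14 with every part at least 2: 34.
Partitions of 14 using only parts from {1, 5, 7, 8, 10, 11}: 10.
|34 − 10| = 24.

24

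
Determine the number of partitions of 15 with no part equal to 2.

75

Enumerating by decreasing first part gives 75 partitions in all.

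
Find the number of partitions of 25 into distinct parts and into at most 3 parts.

There are too many to list fully; the first 12 (by largest part) are:
25
24+1
23+2
22+3
22+2+1
21+4
21+3+1
20+5
20+4+1
20+3+2
19+6
19+5+1
…and 41 more, for 53 total.

53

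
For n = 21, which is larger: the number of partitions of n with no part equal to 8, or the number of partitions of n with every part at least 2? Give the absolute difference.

Partitions of 21 with no part equal to 8: 691.
Partitions of 21 with every part at least 2: 165.
|691 − 165| = 526.

526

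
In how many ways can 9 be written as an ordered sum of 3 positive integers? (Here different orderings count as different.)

28

Place 2 bars in the 8 internal gaps of a row of 9 dots: C(8,2) = 28.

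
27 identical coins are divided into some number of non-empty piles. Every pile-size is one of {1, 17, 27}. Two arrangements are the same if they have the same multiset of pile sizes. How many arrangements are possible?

3

The partitions of 27 that satisfy the conditions:
27
17 + 1 + 1 + 1 + 1 + 1 + 1 + 1 + 1 + 1 + 1
1 + 1 + 1 + 1 + 1 + 1 + 1 + 1 + 1 + 1 + 1 + 1 + 1 + 1 + 1 + 1 + 1 + 1 + 1 + 1 + 1 + 1 + 1 + 1 + 1 + 1 + 1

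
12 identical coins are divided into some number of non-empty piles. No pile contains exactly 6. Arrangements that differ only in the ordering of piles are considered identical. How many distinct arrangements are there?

66

A partial list (first 12 by largest part):
12
11, 1
10, 2
10, 1, 1
9, 3
9, 2, 1
9, 1, 1, 1
8, 4
8, 3, 1
8, 2, 2
8, 2, 1, 1
8, 1, 1, 1, 1
…and 54 more, for 66 total.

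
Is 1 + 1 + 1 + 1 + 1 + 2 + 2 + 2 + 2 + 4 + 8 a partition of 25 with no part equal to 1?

The parts sum to 25, and the condition 'no summand equals 1' is violated.

No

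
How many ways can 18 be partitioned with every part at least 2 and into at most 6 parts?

80

Systematic enumeration (by largest part, then next-largest, …) yields 80.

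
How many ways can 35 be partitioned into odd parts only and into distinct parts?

There are too many to list fully; the first 12 (by largest part) are:
35
31+3+1
29+5+1
27+7+1
27+5+3
25+9+1
25+7+3
23+11+1
23+9+3
23+7+5
21+13+1
21+11+3
…and 17 more, for 29 total.

29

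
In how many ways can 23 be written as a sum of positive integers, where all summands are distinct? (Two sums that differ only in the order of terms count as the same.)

Systematic enumeration (by largest part, then next-largest, …) yields 104.

104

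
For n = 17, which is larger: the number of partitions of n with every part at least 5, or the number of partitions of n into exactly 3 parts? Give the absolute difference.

17

Partitions of 17 with every part at least 5: 7.
Partitions of 17 into exactly 3 parts: 24.
|7 − 24| = 17.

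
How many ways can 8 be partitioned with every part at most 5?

18

Enumerating:
5+3
5+2+1
5+1+1+1
4+4
4+3+1
4+2+2
4+2+1+1
4+1+1+1+1
3+3+2
3+3+1+1
3+2+2+1
3+2+1+1+1
3+1+1+1+1+1
2+2+2+2
2+2+2+1+1
2+2+1+1+1+1
2+1+1+1+1+1+1
1+1+1+1+1+1+1+1
Counting gives 18.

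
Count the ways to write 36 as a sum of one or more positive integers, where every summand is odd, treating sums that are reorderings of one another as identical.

Direct enumeration gives 668 partitions.

668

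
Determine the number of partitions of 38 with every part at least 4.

Enumerating by decreasing first part gives 505 partitions in all.

505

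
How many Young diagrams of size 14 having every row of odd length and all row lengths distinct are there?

Enumerating:
1 + 13
3 + 11
5 + 9

3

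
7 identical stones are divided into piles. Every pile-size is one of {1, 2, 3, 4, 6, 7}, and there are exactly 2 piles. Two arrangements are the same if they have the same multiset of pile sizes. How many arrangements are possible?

The partitions of 7 that satisfy the conditions:
6, 1
4, 3

2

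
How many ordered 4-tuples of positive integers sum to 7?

20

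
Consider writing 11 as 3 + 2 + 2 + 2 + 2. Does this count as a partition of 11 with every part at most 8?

The parts sum to 11, and the condition 'no summand exceeds 8' holds.

Yes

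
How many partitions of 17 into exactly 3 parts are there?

Enumerating:
15,1,1
14,2,1
13,3,1
13,2,2
12,4,1
12,3,2
11,5,1
11,4,2
11,3,3
10,6,1
10,5,2
10,4,3
9,7,1
9,6,2
9,5,3
9,4,4
8,8,1
8,7,2
8,6,3
8,5,4
7,7,3
7,6,4
7,5,5
6,6,5
That's 24 in total.

24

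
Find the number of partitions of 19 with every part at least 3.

39

A partial list (first 12 by largest part):
19
16,3
15,4
14,5
13,6
13,3,3
12,7
12,4,3
11,8
11,5,3
11,4,4
10,9
…and 27 more, for 39 total.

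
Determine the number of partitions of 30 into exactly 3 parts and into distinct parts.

A partial list (first 12 by largest part):
27 + 2 + 1
26 + 3 + 1
25 + 4 + 1
25 + 3 + 2
24 + 5 + 1
24 + 4 + 2
23 + 6 + 1
23 + 5 + 2
23 + 4 + 3
22 + 7 + 1
22 + 6 + 2
22 + 5 + 3
…and 49 more, for 61 total.

61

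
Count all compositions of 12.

2048

The number of compositions of n is 2^(n−1); here 2^11 = 2048.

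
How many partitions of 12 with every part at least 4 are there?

5

The partitions of 12 that satisfy the conditions:
12
4,8
5,7
6,6
4,4,4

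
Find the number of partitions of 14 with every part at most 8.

116

A full systematic count gives 116.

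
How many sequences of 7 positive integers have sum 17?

8008

By stars and bars with positive parts, the count is C(16,6) = 8008.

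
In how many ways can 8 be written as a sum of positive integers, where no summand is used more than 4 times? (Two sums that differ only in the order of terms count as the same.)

19

Enumerating:
8
1,7
2,6
1,1,6
3,5
1,2,5
1,1,1,5
4,4
1,3,4
2,2,4
1,1,2,4
1,1,1,1,4
2,3,3
1,1,3,3
1,2,2,3
1,1,1,2,3
2,2,2,2
1,1,2,2,2
1,1,1,1,2,2
That's 19 in total.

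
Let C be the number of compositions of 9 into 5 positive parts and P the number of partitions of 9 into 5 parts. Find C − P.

Compositions: C(8,4) = 70.
Unordered (partitions into 5 parts): 5.
Difference: 70 − 5 = 65.

65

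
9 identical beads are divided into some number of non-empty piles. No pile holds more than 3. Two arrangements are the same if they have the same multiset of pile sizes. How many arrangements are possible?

12

They are:
3 + 3 + 3
1 + 2 + 3 + 3
1 + 1 + 1 + 3 + 3
2 + 2 + 2 + 3
1 + 1 + 2 + 2 + 3
1 + 1 + 1 + 1 + 2 + 3
1 + 1 + 1 + 1 + 1 + 1 + 3
1 + 2 + 2 + 2 + 2
1 + 1 + 1 + 2 + 2 + 2
1 + 1 + 1 + 1 + 1 + 2 + 2
1 + 1 + 1 + 1 + 1 + 1 + 1 + 2
1 + 1 + 1 + 1 + 1 + 1 + 1 + 1 + 1
Counting gives 12.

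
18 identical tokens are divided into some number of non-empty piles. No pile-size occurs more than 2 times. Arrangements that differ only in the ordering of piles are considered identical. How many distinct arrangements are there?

A full systematic count gives 135.

135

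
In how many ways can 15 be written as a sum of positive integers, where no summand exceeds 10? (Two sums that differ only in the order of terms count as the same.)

Counting exhaustively, 164 partitions satisfy the conditions.

164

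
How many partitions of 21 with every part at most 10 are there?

Enumerating by decreasing first part gives 653 partitions in all.

653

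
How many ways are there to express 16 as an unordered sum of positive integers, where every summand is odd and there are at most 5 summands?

13

The partitions of 16 that satisfy the conditions:
15, 1
13, 3
13, 1, 1, 1
11, 5
11, 3, 1, 1
9, 7
9, 5, 1, 1
9, 3, 3, 1
7, 7, 1, 1
7, 5, 3, 1
7, 3, 3, 3
5, 5, 5, 1
5, 5, 3, 3
Counting gives 13.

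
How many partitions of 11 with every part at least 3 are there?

6

The partitions of 11 that satisfy the conditions:
11
3,8
4,7
5,6
3,3,5
3,4,4
Counting gives 6.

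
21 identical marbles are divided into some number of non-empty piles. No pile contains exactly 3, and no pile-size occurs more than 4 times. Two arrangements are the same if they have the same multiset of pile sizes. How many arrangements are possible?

250

Counting exhaustively, 250 partitions satisfy the conditions.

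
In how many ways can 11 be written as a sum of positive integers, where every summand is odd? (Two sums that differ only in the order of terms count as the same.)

Enumerating:
11
1 + 1 + 9
1 + 3 + 7
1 + 1 + 1 + 1 + 7
1 + 5 + 5
3 + 3 + 5
1 + 1 + 1 + 3 + 5
1 + 1 + 1 + 1 + 1 + 1 + 5
1 + 1 + 3 + 3 + 3
1 + 1 + 1 + 1 + 1 + 3 + 3
1 + 1 + 1 + 1 + 1 + 1 + 1 + 1 + 3
1 + 1 + 1 + 1 + 1 + 1 + 1 + 1 + 1 + 1 + 1
Counting gives 12.

12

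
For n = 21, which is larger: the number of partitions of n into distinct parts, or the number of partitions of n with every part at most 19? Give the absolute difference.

714

Partitions of 21 into distinct parts: 76.
Partitions of 21 with every part at most 19: 790.
|76 − 790| = 714.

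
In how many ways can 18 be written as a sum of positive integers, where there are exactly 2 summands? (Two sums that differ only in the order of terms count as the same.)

Enumerating:
17 + 1
16 + 2
15 + 3
14 + 4
13 + 5
12 + 6
11 + 7
10 + 8
9 + 9
Counting gives 9.

9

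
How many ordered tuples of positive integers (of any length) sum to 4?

8

Each of the 3 gaps between 4 units is either a break or not: 2^3 = 8.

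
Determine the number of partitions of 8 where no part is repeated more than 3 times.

Listing the qualifying partitions of 8:
8
7, 1
6, 2
6, 1, 1
5, 3
5, 2, 1
5, 1, 1, 1
4, 4
4, 3, 1
4, 2, 2
4, 2, 1, 1
3, 3, 2
3, 3, 1, 1
3, 2, 2, 1
3, 2, 1, 1, 1
2, 2, 2, 1, 1

16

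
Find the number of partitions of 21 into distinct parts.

Counting exhaustively, 76 partitions satisfy the conditions.

76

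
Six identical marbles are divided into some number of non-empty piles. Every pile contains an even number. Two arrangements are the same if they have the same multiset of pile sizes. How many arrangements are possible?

3

Listing the qualifying partitions of 6:
6
4, 2
2, 2, 2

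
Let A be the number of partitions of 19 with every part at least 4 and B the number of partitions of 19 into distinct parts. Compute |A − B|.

36

Partitions of 19 with every part at least 4: 18.
Partitions of 19 into distinct parts: 54.
|18 − 54| = 36.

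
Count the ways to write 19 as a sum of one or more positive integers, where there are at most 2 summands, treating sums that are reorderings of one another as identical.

10

The partitions of 19 that satisfy the conditions:
19
1,18
2,17
3,16
4,15
5,14
6,13
7,12
8,11
9,10
Counting gives 10.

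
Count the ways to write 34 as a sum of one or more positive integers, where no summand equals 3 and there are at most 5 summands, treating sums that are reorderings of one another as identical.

693

Direct enumeration gives 693 partitions.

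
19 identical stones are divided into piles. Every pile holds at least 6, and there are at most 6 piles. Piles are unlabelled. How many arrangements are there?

6

Enumerating:
19
13+6
12+7
11+8
10+9
7+6+6
That's 6 in total.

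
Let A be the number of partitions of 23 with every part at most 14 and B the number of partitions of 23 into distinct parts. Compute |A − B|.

1084

Partitions of 23 with every part at most 14: 1188.
Partitions of 23 into distinct parts: 104.
|1188 − 104| = 1084.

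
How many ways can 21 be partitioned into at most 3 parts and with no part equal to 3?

A partial list (first 12 by largest part):
21
20, 1
19, 2
19, 1, 1
18, 2, 1
17, 4
17, 2, 2
16, 5
16, 4, 1
15, 6
15, 5, 1
15, 4, 2
…and 26 more, for 38 total.

38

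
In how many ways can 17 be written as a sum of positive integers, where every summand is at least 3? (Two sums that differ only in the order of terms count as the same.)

Listing the qualifying partitions of 17:
17
3,14
4,13
5,12
6,11
3,3,11
7,10
3,4,10
8,9
3,5,9
4,4,9
3,6,8
4,5,8
3,3,3,8
3,7,7
4,6,7
5,5,7
3,3,4,7
5,6,6
3,3,5,6
3,4,4,6
3,4,5,5
4,4,4,5
3,3,3,3,5
3,3,3,4,4

25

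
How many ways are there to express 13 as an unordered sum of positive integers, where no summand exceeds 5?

57

A partial list (first 12 by largest part):
5,5,3
5,5,2,1
5,5,1,1,1
5,4,4
5,4,3,1
5,4,2,2
5,4,2,1,1
5,4,1,1,1,1
5,3,3,2
5,3,3,1,1
5,3,2,2,1
5,3,2,1,1,1
…and 45 more, for 57 total.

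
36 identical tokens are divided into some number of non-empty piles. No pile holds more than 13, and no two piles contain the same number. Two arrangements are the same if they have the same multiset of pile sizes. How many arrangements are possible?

182

There are 182 such partitions.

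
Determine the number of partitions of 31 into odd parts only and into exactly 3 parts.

They are:
1,1,29
1,3,27
1,5,25
3,3,25
1,7,23
3,5,23
1,9,21
3,7,21
5,5,21
1,11,19
3,9,19
5,7,19
1,13,17
3,11,17
5,9,17
7,7,17
1,15,15
3,13,15
5,11,15
7,9,15
5,13,13
7,11,13
9,9,13
9,11,11
That's 24 in total.

24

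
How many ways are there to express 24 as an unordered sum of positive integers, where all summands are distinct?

122

Enumerating by decreasing first part gives 122 partitions in all.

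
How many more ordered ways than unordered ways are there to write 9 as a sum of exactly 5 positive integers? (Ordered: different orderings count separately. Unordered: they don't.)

65

Ordered (compositions into 5 parts): C(8,4) = 70.
Unordered (partitions into 5 parts): 5.
Difference: 70 − 5 = 65.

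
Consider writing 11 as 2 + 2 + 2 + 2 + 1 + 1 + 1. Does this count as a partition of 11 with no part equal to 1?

The parts sum to 11, and the condition 'no summand equals 1' is violated.

No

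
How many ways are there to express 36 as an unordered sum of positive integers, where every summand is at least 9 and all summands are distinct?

17

Enumerating:
36
27+9
26+10
25+11
24+12
23+13
22+14
21+15
20+16
19+17
17+10+9
16+11+9
15+12+9
15+11+10
14+13+9
14+12+10
13+12+11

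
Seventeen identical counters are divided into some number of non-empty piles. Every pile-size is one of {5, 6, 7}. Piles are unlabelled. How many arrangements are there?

Listing the qualifying partitions of 17:
7, 5, 5
6, 6, 5

2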